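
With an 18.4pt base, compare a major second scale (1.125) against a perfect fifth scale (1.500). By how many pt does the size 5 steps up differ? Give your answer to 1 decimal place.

106.6pt

Major second: 18.4 × 1.125⁵ = 33.157pt
Perfect fifth: 18.4 × 1.500⁵ = 139.725pt
Difference: 139.725 − 33.157 = 106.568pt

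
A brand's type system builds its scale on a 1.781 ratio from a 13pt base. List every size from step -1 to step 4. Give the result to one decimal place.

Step -1: 13.0 ÷ 1.781 = 7.3
Step 0: 13pt
Step 1: 13.0 × 1.781 = 23.2
Step 2: 13.0 × 1.781² = 41.2
Step 3: 13.0 × 1.781³ = 73.4
Step 4: 13.0 × 1.781⁴ = 130.8

7.3pt, 13.0pt, 23.2pt, 41.2pt, 73.4pt, 130.8pt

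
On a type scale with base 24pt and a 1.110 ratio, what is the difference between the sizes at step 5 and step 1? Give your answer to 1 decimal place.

Step 1: 24.0 × 1.110 = 26.640pt
Step 5: 24.0 × 1.110⁵ = 40.441pt
Difference: 40.441 − 26.640 = 13.801pt

13.8pt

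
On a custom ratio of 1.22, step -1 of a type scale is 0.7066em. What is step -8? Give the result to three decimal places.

0.7066 ÷ 1.22⁷ = 0.7066 ÷ 4.02271 ≈ 0.176

0.176em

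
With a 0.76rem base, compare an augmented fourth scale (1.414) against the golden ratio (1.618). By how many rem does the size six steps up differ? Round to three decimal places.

7.561rem

Augmented fourth: 0.76 × 1.414⁶ = 6.07449rem
Golden ratio: 0.76 × 1.618⁶ = 13.63593rem
Difference: 13.63593 − 6.07449 = 7.56144rem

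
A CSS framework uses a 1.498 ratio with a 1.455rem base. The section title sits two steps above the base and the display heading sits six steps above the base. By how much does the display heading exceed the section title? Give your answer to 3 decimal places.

13.176rem

Step 2: 1.455 × 1.498² = 3.26503rem
Step 6: 1.455 × 1.498⁶ = 16.44121rem
Difference: 16.44121 − 3.26503 = 13.17618rem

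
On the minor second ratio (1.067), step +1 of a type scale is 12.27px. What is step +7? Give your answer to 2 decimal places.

The gap is 7 − (1) = 6 steps, so the factor is 1.067^6.
12.27 × 1.067⁶ = 12.27 × 1.47566 ≈ 18.106

18.11px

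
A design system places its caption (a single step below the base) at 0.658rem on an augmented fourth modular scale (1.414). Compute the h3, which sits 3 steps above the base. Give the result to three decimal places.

2.630rem

The gap is 3 − (-1) = 4 steps, so the factor is 1.414^4.
0.658 × 1.414⁴ = 0.658 × 3.99758 ≈ 2.630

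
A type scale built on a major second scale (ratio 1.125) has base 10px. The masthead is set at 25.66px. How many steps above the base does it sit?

8

1.125ⁿ = 25.66 / 10 = 2.5660
n = ln(2.5660) / ln(1.125) = 0.9423 / 0.1178 ≈ 8.00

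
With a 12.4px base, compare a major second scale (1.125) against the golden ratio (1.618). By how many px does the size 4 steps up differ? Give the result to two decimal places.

65.12px

Major second: 12.4 × 1.125⁴ = 19.8624px
Golden ratio: 12.4 × 1.618⁴ = 84.9837px
Difference: 84.9837 − 19.8624 = 65.1213px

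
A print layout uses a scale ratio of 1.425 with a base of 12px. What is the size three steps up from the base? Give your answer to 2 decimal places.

A modular type scale is a geometric sequence: sizeₙ = base × rⁿ.
12.0 × 1.425³ = 12.0 × 2.89364 ≈ 34.72

34.72px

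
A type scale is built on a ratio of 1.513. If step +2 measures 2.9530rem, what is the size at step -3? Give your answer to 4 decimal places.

2.9530 ÷ 1.513⁵ = 2.9530 ÷ 7.92857 ≈ 0.3725

0.3725rem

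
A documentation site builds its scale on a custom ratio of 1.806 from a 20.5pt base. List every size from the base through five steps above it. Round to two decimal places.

20.50pt, 37.02pt, 66.86pt, 120.76pt, 218.08pt, 393.86pt

Step 0: 20.5pt
Step 1: 20.5 × 1.806 = 37.02
Step 2: 20.5 × 1.806² = 66.86
Step 3: 20.5 × 1.806³ = 120.76
Step 4: 20.5 × 1.806⁴ = 218.08
Step 5: 20.5 × 1.806⁵ = 393.86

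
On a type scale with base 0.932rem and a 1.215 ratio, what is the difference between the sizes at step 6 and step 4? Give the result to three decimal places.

Step 4: 0.932 × 1.215⁴ = 2.03105rem
Step 6: 0.932 × 1.215⁶ = 2.99829rem
Difference: 2.99829 − 2.03105 = 0.96724rem

0.967rem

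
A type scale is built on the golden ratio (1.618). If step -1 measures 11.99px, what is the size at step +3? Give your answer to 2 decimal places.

82.17px

Moving from step -1 to step +3 is 4 steps up, so multiply by r⁴.
11.99 × 1.618⁴ = 11.99 × 6.85353 ≈ 82.174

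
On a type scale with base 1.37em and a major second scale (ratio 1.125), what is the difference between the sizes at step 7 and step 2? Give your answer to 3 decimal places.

Step 2: 1.37 × 1.125² = 1.73391em
Step 7: 1.37 × 1.125⁷ = 3.12456em
Difference: 3.12456 − 1.73391 = 1.39065em

1.391em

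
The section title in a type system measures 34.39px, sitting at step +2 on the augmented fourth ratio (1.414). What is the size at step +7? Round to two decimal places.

Moving from step +2 to step +7 is 5 steps up, so multiply by r⁵.
34.39 × 1.414⁵ = 34.39 × 5.65258 ≈ 194.392

194.39px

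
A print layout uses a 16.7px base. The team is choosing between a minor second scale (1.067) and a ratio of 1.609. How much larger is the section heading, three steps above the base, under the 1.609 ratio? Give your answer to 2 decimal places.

Minor second: 16.7 × 1.067³ = 20.2866px
At 1.609: 16.7 × 1.609³ = 69.5640px
Difference: 69.5640 − 20.2866 = 49.2774px

49.28px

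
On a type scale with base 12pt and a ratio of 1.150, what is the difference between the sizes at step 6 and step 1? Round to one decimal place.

14.0pt

Step 1: 12.0 × 1.150 = 13.800pt
Step 6: 12.0 × 1.150⁶ = 27.757pt
Difference: 27.757 − 13.800 = 13.957pt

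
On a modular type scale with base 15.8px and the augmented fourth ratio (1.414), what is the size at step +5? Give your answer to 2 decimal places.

89.31px

Every step multiplies by the scale ratio.
15.8 × 1.414⁵ = 15.8 × 5.65258 ≈ 89.31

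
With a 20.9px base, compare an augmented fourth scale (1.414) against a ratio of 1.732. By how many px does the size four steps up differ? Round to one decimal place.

Augmented fourth: 20.9 × 1.414⁴ = 83.550px
At 1.732: 20.9 × 1.732⁴ = 188.078px
Difference: 188.078 − 83.550 = 104.528px

104.5px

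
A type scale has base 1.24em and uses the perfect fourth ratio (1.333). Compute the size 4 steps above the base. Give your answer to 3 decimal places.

3.915em

1.24 × 1.333⁴ = 1.24 × 3.15733 ≈ 3.915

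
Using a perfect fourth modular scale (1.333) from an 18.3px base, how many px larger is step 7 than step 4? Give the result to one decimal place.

Step 4: 18.3 × 1.333⁴ = 57.779px
Step 7: 18.3 × 1.333⁷ = 136.855px
Difference: 136.855 − 57.779 = 79.076px

79.1px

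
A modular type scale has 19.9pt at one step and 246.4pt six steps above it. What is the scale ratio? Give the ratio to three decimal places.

1.521

r⁶ = 246.4 / 19.9, so r = (246.4/19.9)^(1/6).
r = 12.3819^(1/6) ≈ 1.5210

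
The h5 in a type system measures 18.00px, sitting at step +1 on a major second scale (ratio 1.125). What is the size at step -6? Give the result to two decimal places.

7.89px

18.00 ÷ 1.125⁷ = 18.00 ÷ 2.28070 ≈ 7.892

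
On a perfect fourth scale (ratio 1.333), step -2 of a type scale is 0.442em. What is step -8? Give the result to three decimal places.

0.079em

0.442 ÷ 1.333⁶ = 0.442 ÷ 5.61023 ≈ 0.079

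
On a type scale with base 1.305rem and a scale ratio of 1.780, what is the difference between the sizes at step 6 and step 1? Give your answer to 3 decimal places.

Step 1: 1.305 × 1.780 = 2.32290rem
Step 6: 1.305 × 1.780⁶ = 41.50788rem
Difference: 41.50788 − 2.32290 = 39.18498rem

39.185rem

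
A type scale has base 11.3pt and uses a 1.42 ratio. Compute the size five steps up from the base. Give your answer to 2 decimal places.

65.24pt

Each step on a modular scale multiplies by the ratio, so the size n steps from the base is base × ratioⁿ.
11.3 × 1.42⁵ = 11.3 × 5.77353 ≈ 65.24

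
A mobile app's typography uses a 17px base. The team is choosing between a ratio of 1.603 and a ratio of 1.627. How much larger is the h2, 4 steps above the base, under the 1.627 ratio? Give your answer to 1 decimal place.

At 1.603: 17.0 × 1.603⁴ = 112.249px
At 1.627: 17.0 × 1.627⁴ = 119.124px
Difference: 119.124 − 112.249 = 6.875px

6.9px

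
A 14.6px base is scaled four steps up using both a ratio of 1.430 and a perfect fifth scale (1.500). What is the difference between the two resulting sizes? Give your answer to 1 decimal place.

At 1.430: 14.6 × 1.430⁴ = 61.052px
Perfect fifth: 14.6 × 1.500⁴ = 73.912px
Difference: 73.912 − 61.052 = 12.860px

12.9px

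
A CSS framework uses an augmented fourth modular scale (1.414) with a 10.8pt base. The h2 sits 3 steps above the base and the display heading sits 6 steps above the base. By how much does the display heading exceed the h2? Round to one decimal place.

55.8pt

Step 3: 10.8 × 1.414³ = 30.533pt
Step 6: 10.8 × 1.414⁶ = 86.322pt
Difference: 86.322 − 30.533 = 55.789pt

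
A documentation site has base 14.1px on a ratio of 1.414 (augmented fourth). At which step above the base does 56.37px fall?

1.414ⁿ = 56.37 / 14.1 = 3.9979
n = ln(3.9979) / ln(1.414) = 1.3858 / 0.3464 ≈ 4.00

4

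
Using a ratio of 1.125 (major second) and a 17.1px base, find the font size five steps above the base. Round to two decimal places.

17.1 × 1.125⁵ = 17.1 × 1.80203 ≈ 30.81

30.81px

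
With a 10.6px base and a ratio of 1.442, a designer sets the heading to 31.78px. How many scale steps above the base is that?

1.442ⁿ = 31.78 / 10.6 = 2.9981
n = ln(2.9981) / ln(1.442) = 1.0980 / 0.3660 ≈ 3.00

3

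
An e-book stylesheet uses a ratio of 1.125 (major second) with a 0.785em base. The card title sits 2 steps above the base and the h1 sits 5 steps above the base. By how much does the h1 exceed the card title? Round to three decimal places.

0.421em

Step 2: 0.785 × 1.125² = 0.99352em
Step 5: 0.785 × 1.125⁵ = 1.41460em
Difference: 1.41460 − 0.99352 = 0.42108em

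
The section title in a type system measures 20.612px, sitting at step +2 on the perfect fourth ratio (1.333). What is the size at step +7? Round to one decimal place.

20.612 × 1.333⁵ = 20.612 × 4.20873 ≈ 86.750

86.8px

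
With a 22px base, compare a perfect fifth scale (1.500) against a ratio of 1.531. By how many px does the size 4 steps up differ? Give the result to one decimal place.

9.5px

Perfect fifth: 22.0 × 1.500⁴ = 111.375px
At 1.531: 22.0 × 1.531⁴ = 120.871px
Difference: 120.871 − 111.375 = 9.496px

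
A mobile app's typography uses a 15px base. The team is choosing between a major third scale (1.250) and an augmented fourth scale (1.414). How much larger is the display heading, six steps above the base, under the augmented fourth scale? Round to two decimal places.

Major third: 15.0 × 1.250⁶ = 57.2205px
Augmented fourth: 15.0 × 1.414⁶ = 119.8913px
Difference: 119.8913 − 57.2205 = 62.6708px

62.67px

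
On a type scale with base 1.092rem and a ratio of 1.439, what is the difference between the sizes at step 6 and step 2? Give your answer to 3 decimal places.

Step 2: 1.092 × 1.439² = 2.26123rem
Step 6: 1.092 × 1.439⁶ = 9.69588rem
Difference: 9.69588 − 2.26123 = 7.43465rem

7.435rem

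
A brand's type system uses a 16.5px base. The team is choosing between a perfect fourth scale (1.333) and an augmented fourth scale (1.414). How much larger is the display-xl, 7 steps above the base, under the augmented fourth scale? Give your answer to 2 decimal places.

63.08px

Perfect fourth: 16.5 × 1.333⁷ = 123.3943px
Augmented fourth: 16.5 × 1.414⁷ = 186.4789px
Difference: 186.4789 − 123.3943 = 63.0846px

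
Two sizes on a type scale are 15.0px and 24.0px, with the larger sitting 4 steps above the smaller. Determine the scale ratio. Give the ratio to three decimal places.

r⁴ = 24.0 / 15.0, so r = (24.0/15.0)^(1/4).
r = 1.6000^(1/4) ≈ 1.1247

1.125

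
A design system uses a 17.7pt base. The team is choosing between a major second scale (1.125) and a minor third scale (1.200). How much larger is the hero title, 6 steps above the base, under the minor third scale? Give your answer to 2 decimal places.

16.97pt

Major second: 17.7 × 1.125⁶ = 35.8830pt
Minor third: 17.7 × 1.200⁶ = 52.8519pt
Difference: 52.8519 − 35.8830 = 16.9689pt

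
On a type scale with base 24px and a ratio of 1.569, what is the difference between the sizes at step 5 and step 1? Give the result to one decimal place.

Step 1: 24.0 × 1.569 = 37.656px
Step 5: 24.0 × 1.569⁵ = 228.205px
Difference: 228.205 − 37.656 = 190.549px

190.5px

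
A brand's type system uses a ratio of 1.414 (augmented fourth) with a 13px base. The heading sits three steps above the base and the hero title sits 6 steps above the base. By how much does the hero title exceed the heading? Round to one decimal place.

67.2px

Step 3: 13.0 × 1.414³ = 36.753px
Step 6: 13.0 × 1.414⁶ = 103.906px
Difference: 103.906 − 36.753 = 67.153px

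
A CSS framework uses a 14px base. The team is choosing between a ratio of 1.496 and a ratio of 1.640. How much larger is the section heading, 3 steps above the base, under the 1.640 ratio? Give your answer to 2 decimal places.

14.88px

At 1.496: 14.0 × 1.496³ = 46.8730px
At 1.640: 14.0 × 1.640³ = 61.7532px
Difference: 61.7532 − 46.8730 = 14.8802px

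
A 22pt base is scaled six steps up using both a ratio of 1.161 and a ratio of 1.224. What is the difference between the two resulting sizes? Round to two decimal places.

At 1.161: 22.0 × 1.161⁶ = 53.8786pt
At 1.224: 22.0 × 1.224⁶ = 73.9795pt
Difference: 73.9795 − 53.8786 = 20.1009pt

20.10pt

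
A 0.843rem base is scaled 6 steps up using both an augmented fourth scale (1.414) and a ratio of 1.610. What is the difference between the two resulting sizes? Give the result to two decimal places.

7.94rem

Augmented fourth: 0.843 × 1.414⁶ = 6.7379rem
At 1.610: 0.843 × 1.610⁶ = 14.6819rem
Difference: 14.6819 − 6.7379 = 7.9440rem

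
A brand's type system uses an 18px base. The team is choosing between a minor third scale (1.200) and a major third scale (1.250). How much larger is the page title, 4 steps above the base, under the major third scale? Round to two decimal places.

Minor third: 18.0 × 1.200⁴ = 37.3248px
Major third: 18.0 × 1.250⁴ = 43.9453px
Difference: 43.9453 − 37.3248 = 6.6205px

6.62px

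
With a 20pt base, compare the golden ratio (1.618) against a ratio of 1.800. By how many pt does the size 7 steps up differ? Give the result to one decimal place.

Golden ratio: 20.0 × 1.618⁷ = 580.603pt
At 1.800: 20.0 × 1.800⁷ = 1224.440pt
Difference: 1224.440 − 580.603 = 643.837pt

643.8pt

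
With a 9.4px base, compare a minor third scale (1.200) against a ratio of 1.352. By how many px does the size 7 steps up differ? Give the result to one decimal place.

Minor third: 9.4 × 1.200⁷ = 33.682px
At 1.352: 9.4 × 1.352⁷ = 77.618px
Difference: 77.618 − 33.682 = 43.936px

43.9px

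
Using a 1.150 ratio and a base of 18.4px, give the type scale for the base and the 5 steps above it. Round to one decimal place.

18.4px, 21.2px, 24.3px, 28.0px, 32.2px, 37.0px

Step 0: 18.4px
Step 1: 18.4 × 1.150 = 21.2
Step 2: 18.4 × 1.150² = 24.3
Step 3: 18.4 × 1.150³ = 28.0
Step 4: 18.4 × 1.150⁴ = 32.2
Step 5: 18.4 × 1.150⁵ = 37.0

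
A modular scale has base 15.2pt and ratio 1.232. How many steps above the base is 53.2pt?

1.232ⁿ = 53.2 / 15.2 = 3.5000
n = ln(3.5000) / ln(1.232) = 1.2528 / 0.2086 ≈ 6.00

6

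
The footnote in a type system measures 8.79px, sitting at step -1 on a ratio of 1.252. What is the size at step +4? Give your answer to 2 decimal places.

Moving from step -1 to step +4 is 5 steps up, so multiply by r⁵.
8.79 × 1.252⁵ = 8.79 × 3.07625 ≈ 27.040

27.04px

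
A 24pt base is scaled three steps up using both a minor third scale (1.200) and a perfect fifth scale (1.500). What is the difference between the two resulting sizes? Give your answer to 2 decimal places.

Minor third: 24.0 × 1.200³ = 41.4720pt
Perfect fifth: 24.0 × 1.500³ = 81.0000pt
Difference: 81.0000 − 41.4720 = 39.5280pt

39.53pt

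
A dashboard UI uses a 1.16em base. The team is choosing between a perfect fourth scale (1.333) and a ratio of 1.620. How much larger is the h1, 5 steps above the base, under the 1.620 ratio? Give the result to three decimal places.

8.061em

Perfect fourth: 1.16 × 1.333⁵ = 4.88212em
At 1.620: 1.16 × 1.620⁵ = 12.94294em
Difference: 12.94294 − 4.88212 = 8.06082em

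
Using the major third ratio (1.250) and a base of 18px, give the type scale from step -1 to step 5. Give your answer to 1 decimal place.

Step -1: 18.0 ÷ 1.250 = 14.4
Step 0: 18px
Step 1: 18.0 × 1.250 = 22.5
Step 2: 18.0 × 1.250² = 28.1
Step 3: 18.0 × 1.250³ = 35.2
Step 4: 18.0 × 1.250⁴ = 43.9
Step 5: 18.0 × 1.250⁵ = 54.9

14.4px, 18.0px, 22.5px, 28.1px, 35.2px, 43.9px, 54.9px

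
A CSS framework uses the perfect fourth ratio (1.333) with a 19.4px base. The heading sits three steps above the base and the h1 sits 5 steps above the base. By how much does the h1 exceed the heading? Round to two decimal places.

Step 3: 19.4 × 1.333³ = 45.9507px
Step 5: 19.4 × 1.333⁵ = 81.6493px
Difference: 81.6493 − 45.9507 = 35.6986px

35.70px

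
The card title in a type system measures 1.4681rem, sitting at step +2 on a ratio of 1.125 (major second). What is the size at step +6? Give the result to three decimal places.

2.352rem

1.4681 × 1.125⁴ = 1.4681 × 1.60181 ≈ 2.352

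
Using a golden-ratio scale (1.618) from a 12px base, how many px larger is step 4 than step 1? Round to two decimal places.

62.83px

Step 1: 12.0 × 1.618 = 19.4160px
Step 4: 12.0 × 1.618⁴ = 82.2423px
Difference: 82.2423 − 19.4160 = 62.8263px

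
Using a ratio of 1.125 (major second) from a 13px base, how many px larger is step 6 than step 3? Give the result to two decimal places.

7.84px

Step 3: 13.0 × 1.125³ = 18.5098px
Step 6: 13.0 × 1.125⁶ = 26.3547px
Difference: 26.3547 − 18.5098 = 7.8449px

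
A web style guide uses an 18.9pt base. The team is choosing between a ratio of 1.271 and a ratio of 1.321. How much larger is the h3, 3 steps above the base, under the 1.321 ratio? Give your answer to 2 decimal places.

At 1.271: 18.9 × 1.271³ = 38.8060pt
At 1.321: 18.9 × 1.321³ = 43.5683pt
Difference: 43.5683 − 38.8060 = 4.7623pt

4.76pt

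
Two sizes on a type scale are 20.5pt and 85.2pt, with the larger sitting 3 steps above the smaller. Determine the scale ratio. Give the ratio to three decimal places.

1.608

The ratio satisfies 20.5 × r³ = 85.2, so r = (85.2 / 20.5)^(1/3).
r = 4.1561^(1/3) ≈ 1.6078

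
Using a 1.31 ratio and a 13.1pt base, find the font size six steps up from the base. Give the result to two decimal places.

13.1 × 1.31⁶ = 13.1 × 5.05391 ≈ 66.21

66.21pt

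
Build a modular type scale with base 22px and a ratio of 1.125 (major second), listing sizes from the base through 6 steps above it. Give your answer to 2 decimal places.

Step 0: 22px
Step 1: 22.0 × 1.125 = 24.75
Step 2: 22.0 × 1.125² = 27.84
Step 3: 22.0 × 1.125³ = 31.32
Step 4: 22.0 × 1.125⁴ = 35.24
Step 5: 22.0 × 1.125⁵ = 39.64
Step 6: 22.0 × 1.125⁶ = 44.60

22.00px, 24.75px, 27.84px, 31.32px, 35.24px, 39.64px, 44.60px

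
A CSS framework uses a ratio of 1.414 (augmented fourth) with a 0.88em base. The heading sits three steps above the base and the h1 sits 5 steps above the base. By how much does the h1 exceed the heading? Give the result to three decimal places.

Step 3: 0.88 × 1.414³ = 2.48789em
Step 5: 0.88 × 1.414⁵ = 4.97427em
Difference: 4.97427 − 2.48789 = 2.48638em

2.486em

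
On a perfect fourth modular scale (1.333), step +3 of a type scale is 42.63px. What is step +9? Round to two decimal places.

239.16px

42.63 × 1.333⁶ = 42.63 × 5.61023 ≈ 239.164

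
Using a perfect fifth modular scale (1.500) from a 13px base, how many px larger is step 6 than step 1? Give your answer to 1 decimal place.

Step 1: 13.0 × 1.500 = 19.500px
Step 6: 13.0 × 1.500⁶ = 148.078px
Difference: 148.078 − 19.500 = 128.578px

128.6px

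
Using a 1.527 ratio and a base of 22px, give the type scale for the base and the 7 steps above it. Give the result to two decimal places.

Step 0: 22px
Step 1: 22.0 × 1.527 = 33.59
Step 2: 22.0 × 1.527² = 51.30
Step 3: 22.0 × 1.527³ = 78.33
Step 4: 22.0 × 1.527⁴ = 119.61
Step 5: 22.0 × 1.527⁵ = 182.65
Step 6: 22.0 × 1.527⁶ = 278.91
Step 7: 22.0 × 1.527⁷ = 425.89

22.00px, 33.59px, 51.30px, 78.33px, 119.61px, 182.65px, 278.91px, 425.89px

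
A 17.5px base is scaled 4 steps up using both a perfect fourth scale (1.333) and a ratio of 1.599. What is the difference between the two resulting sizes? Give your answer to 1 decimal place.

59.1px

Perfect fourth: 17.5 × 1.333⁴ = 55.253px
At 1.599: 17.5 × 1.599⁴ = 114.402px
Difference: 114.402 − 55.253 = 59.149px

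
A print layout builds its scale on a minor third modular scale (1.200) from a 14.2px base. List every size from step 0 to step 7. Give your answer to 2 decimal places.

14.20px, 17.04px, 20.45px, 24.54px, 29.45px, 35.33px, 42.40px, 50.88px

Step 0: 14.2px
Step 1: 14.2 × 1.200 = 17.04
Step 2: 14.2 × 1.200² = 20.45
Step 3: 14.2 × 1.200³ = 24.54
Step 4: 14.2 × 1.200⁴ = 29.45
Step 5: 14.2 × 1.200⁵ = 35.33
Step 6: 14.2 × 1.200⁶ = 42.40
Step 7: 14.2 × 1.200⁷ = 50.88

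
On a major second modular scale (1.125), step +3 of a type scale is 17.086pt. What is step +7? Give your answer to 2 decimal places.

The gap is 7 − (3) = 4 steps, so the factor is 1.125^4.
17.086 × 1.125⁴ = 17.086 × 1.60181 ≈ 27.368

27.37pt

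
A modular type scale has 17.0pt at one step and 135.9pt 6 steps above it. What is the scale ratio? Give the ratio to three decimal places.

1.414

r⁶ = 135.9 / 17.0, so r = (135.9/17.0)^(1/6).
r = 7.9941^(1/6) ≈ 1.4140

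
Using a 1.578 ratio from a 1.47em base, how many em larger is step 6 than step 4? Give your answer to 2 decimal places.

Step 4: 1.47 × 1.578⁴ = 9.1148em
Step 6: 1.47 × 1.578⁶ = 22.6965em
Difference: 22.6965 − 9.1148 = 13.5817em

13.58em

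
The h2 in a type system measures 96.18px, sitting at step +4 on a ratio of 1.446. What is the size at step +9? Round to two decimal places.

The gap is 9 − (4) = 5 steps, so the factor is 1.446^5.
96.18 × 1.446⁵ = 96.18 × 6.32181 ≈ 608.032

608.03px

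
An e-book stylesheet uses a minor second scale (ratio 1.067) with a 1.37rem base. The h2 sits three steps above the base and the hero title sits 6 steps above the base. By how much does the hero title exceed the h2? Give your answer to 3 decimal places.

0.357rem

Step 3: 1.37 × 1.067³ = 1.66423rem
Step 6: 1.37 × 1.067⁶ = 2.02166rem
Difference: 2.02166 − 1.66423 = 0.35743rem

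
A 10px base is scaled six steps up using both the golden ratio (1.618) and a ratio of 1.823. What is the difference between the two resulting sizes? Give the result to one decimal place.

187.6px

Golden ratio: 10.0 × 1.618⁶ = 179.420px
At 1.823: 10.0 × 1.823⁶ = 367.046px
Difference: 367.046 − 179.420 = 187.626px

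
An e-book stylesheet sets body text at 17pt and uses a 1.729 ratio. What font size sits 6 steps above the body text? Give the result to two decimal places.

454.17pt

17.0 × 1.729⁶ = 17.0 × 26.71591 ≈ 454.17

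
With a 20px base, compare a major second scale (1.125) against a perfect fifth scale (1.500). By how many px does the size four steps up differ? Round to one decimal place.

69.2px

Major second: 20.0 × 1.125⁴ = 32.036px
Perfect fifth: 20.0 × 1.500⁴ = 101.250px
Difference: 101.250 − 32.036 = 69.214px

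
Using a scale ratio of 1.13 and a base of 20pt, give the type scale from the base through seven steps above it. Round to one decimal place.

Step 0: 20pt
Step 1: 20.0 × 1.13 = 22.6
Step 2: 20.0 × 1.13² = 25.5
Step 3: 20.0 × 1.13³ = 28.9
Step 4: 20.0 × 1.13⁴ = 32.6
Step 5: 20.0 × 1.13⁵ = 36.8
Step 6: 20.0 × 1.13⁶ = 41.6
Step 7: 20.0 × 1.13⁷ = 47.1

20.0pt, 22.6pt, 25.5pt, 28.9pt, 32.6pt, 36.8pt, 41.6pt, 47.1pt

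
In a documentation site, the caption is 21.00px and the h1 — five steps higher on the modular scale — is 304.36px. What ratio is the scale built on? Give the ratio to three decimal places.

The ratio satisfies 21.00 × r⁵ = 304.36, so r = (304.36 / 21.00)^(1/5).
r = 14.4933^(1/5) ≈ 1.7070

1.707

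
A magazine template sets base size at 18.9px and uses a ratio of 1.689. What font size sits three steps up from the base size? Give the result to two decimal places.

91.06px

18.9 × 1.689³ = 18.9 × 4.81825 ≈ 91.06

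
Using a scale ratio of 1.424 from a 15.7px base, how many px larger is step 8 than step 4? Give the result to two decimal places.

Step 4: 15.7 × 1.424⁴ = 64.5564px
Step 8: 15.7 × 1.424⁸ = 265.4481px
Difference: 265.4481 − 64.5564 = 200.8917px

200.89px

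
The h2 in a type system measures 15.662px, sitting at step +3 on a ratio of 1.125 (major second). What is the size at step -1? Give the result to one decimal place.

15.662 ÷ 1.125⁴ = 15.662 ÷ 1.60181 ≈ 9.778

9.8px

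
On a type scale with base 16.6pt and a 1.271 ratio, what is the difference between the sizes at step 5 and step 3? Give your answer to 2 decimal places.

20.98pt

Step 3: 16.6 × 1.271³ = 34.0835pt
Step 5: 16.6 × 1.271⁵ = 55.0600pt
Difference: 55.0600 − 34.0835 = 20.9765pt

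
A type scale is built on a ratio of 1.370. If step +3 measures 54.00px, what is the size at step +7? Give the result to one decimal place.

190.2px

The gap is 7 − (3) = 4 steps, so the factor is 1.370^4.
54.00 × 1.370⁴ = 54.00 × 3.52275 ≈ 190.229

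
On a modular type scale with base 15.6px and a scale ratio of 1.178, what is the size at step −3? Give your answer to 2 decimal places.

9.54px

A modular type scale is a geometric sequence: sizeₙ = base × rⁿ.
15.6 ÷ 1.178³ = 15.6 ÷ 1.63469 ≈ 9.54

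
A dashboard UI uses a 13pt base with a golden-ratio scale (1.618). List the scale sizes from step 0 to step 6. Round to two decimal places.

Step 0: 13pt
Step 1: 13.0 × 1.618 = 21.03
Step 2: 13.0 × 1.618² = 34.03
Step 3: 13.0 × 1.618³ = 55.07
Step 4: 13.0 × 1.618⁴ = 89.10
Step 5: 13.0 × 1.618⁵ = 144.16
Step 6: 13.0 × 1.618⁶ = 233.25

13.00pt, 21.03pt, 34.03pt, 55.07pt, 89.10pt, 144.16pt, 233.25pt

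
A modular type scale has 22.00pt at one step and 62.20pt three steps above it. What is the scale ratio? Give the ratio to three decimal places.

The ratio satisfies 22.00 × r³ = 62.20, so r = (62.20 / 22.00)^(1/3).
r = 2.8273^(1/3) ≈ 1.4140

1.414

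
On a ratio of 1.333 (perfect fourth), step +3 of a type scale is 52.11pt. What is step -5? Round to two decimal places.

5.23pt

The gap is -5 − (3) = -8 steps, so the factor is 1.333^-8.
52.11 ÷ 1.333⁸ = 52.11 ÷ 9.96876 ≈ 5.227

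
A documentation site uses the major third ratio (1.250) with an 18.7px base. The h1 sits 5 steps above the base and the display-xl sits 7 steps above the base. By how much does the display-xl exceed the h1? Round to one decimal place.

32.1px

Step 5: 18.7 × 1.250⁵ = 57.068px
Step 7: 18.7 × 1.250⁷ = 89.169px
Difference: 89.169 − 57.068 = 32.101px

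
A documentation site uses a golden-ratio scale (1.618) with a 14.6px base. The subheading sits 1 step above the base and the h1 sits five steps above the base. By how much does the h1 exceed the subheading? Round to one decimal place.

138.3px

Step 1: 14.6 × 1.618 = 23.623px
Step 5: 14.6 × 1.618⁵ = 161.899px
Difference: 161.899 − 23.623 = 138.276px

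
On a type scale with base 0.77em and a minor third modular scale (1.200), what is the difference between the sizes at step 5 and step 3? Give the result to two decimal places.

0.59em

Step 3: 0.77 × 1.200³ = 1.3306em
Step 5: 0.77 × 1.200⁵ = 1.9160em
Difference: 1.9160 − 1.3306 = 0.5854em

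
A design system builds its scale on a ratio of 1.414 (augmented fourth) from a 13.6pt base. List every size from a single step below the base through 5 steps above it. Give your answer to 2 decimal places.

Step -1: 13.6 ÷ 1.414 = 9.62
Step 0: 13.6pt
Step 1: 13.6 × 1.414 = 19.23
Step 2: 13.6 × 1.414² = 27.19
Step 3: 13.6 × 1.414³ = 38.45
Step 4: 13.6 × 1.414⁴ = 54.37
Step 5: 13.6 × 1.414⁵ = 76.88

9.62pt, 13.60pt, 19.23pt, 27.19pt, 38.45pt, 54.37pt, 76.88pt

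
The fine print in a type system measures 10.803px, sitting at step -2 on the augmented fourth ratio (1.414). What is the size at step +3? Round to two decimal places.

10.803 × 1.414⁵ = 10.803 × 5.65258 ≈ 61.065

61.06px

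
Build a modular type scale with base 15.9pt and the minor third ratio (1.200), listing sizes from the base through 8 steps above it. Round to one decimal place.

15.9pt, 19.1pt, 22.9pt, 27.5pt, 33.0pt, 39.6pt, 47.5pt, 57.0pt, 68.4pt

Step 0: 15.9pt
Step 1: 15.9 × 1.200 = 19.1
Step 2: 15.9 × 1.200² = 22.9
Step 3: 15.9 × 1.200³ = 27.5
Step 4: 15.9 × 1.200⁴ = 33.0
Step 5: 15.9 × 1.200⁵ = 39.6
Step 6: 15.9 × 1.200⁶ = 47.5
Step 7: 15.9 × 1.200⁷ = 57.0
Step 8: 15.9 × 1.200⁸ = 68.4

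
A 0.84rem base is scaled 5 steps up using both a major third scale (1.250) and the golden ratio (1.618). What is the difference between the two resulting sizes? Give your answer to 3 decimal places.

6.751rem

Major third: 0.84 × 1.250⁵ = 2.56348rem
Golden ratio: 0.84 × 1.618⁵ = 9.31476rem
Difference: 9.31476 − 2.56348 = 6.75128rem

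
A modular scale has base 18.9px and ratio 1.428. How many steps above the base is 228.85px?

1.428ⁿ = 228.85 / 18.9 = 12.1085
n = ln(12.1085) / ln(1.428) = 2.4939 / 0.3563 ≈ 7.00

7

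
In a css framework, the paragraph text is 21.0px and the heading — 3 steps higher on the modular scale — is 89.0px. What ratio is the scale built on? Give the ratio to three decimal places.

1.618

r³ = 89.0 / 21.0, so r = (89.0/21.0)^(1/3).
r = 4.2381^(1/3) ≈ 1.6183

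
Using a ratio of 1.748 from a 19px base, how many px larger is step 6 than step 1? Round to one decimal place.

Step 1: 19.0 × 1.748 = 33.212px
Step 6: 19.0 × 1.748⁶ = 542.004px
Difference: 542.004 − 33.212 = 508.792px

508.8px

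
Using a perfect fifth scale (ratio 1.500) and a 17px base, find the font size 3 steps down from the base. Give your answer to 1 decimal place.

5.0px

Each step on a modular scale multiplies by the ratio, so the size n steps from the base is base × ratioⁿ.
17.0 ÷ 1.500³ = 17.0 ÷ 3.37500 ≈ 5.04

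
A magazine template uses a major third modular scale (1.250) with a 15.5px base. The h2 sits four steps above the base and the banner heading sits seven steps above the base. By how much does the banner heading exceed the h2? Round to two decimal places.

Step 4: 15.5 × 1.250⁴ = 37.8418px
Step 7: 15.5 × 1.250⁷ = 73.9098px
Difference: 73.9098 − 37.8418 = 36.0680px

36.07px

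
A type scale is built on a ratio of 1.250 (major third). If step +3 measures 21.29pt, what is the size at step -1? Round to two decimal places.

Moving from step +3 to step -1 is 4 steps down, so divide by r⁴.
21.29 ÷ 1.250⁴ = 21.29 ÷ 2.44141 ≈ 8.720

8.72pt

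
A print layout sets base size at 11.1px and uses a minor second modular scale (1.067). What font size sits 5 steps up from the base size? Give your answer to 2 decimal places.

15.35px

11.1 × 1.067⁵ = 11.1 × 1.38300 ≈ 15.35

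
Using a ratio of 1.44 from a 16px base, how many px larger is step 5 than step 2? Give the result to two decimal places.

Step 2: 16.0 × 1.44² = 33.1776px
Step 5: 16.0 × 1.44⁵ = 99.0678px
Difference: 99.0678 − 33.1776 = 65.8902px

65.89px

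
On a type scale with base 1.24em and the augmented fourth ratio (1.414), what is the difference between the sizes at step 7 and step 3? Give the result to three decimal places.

10.509em

Step 3: 1.24 × 1.414³ = 3.50566em
Step 7: 1.24 × 1.414⁷ = 14.01418em
Difference: 14.01418 − 3.50566 = 10.50852em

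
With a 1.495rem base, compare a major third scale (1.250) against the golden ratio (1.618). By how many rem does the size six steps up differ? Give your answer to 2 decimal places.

Major third: 1.495 × 1.250⁶ = 5.7030rem
Golden ratio: 1.495 × 1.618⁶ = 26.8233rem
Difference: 26.8233 − 5.7030 = 21.1203rem

21.12rem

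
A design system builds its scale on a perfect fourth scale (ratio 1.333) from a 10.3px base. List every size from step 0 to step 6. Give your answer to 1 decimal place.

10.3px, 13.7px, 18.3px, 24.4px, 32.5px, 43.3px, 57.8px

Step 0: 10.3px
Step 1: 10.3 × 1.333 = 13.7
Step 2: 10.3 × 1.333² = 18.3
Step 3: 10.3 × 1.333³ = 24.4
Step 4: 10.3 × 1.333⁴ = 32.5
Step 5: 10.3 × 1.333⁵ = 43.3
Step 6: 10.3 × 1.333⁶ = 57.8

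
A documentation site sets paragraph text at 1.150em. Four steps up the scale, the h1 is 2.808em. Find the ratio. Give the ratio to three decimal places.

The ratio satisfies 1.150 × r⁴ = 2.808, so r = (2.808 / 1.150)^(1/4).
r = 2.4417^(1/4) ≈ 1.2500

1.250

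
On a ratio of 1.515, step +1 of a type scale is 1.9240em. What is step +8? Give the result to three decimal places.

The gap is 8 − (1) = 7 steps, so the factor is 1.515^7.
1.9240 × 1.515⁷ = 1.9240 × 18.31844 ≈ 35.245

35.245em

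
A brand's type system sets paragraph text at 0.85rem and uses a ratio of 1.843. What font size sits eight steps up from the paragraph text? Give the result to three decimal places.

113.141rem

A modular type scale is a geometric sequence: sizeₙ = base × rⁿ.
0.85 × 1.843⁸ = 0.85 × 133.10755 ≈ 113.141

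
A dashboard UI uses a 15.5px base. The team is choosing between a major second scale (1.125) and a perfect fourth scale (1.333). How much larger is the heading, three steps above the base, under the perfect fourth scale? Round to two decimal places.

14.64px

Major second: 15.5 × 1.125³ = 22.0693px
Perfect fourth: 15.5 × 1.333³ = 36.7132px
Difference: 36.7132 − 22.0693 = 14.6439px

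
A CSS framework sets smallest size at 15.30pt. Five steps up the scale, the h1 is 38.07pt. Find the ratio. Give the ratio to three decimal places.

The ratio satisfies 15.30 × r⁵ = 38.07, so r = (38.07 / 15.30)^(1/5).
r = 2.4882^(1/5) ≈ 1.2000

1.200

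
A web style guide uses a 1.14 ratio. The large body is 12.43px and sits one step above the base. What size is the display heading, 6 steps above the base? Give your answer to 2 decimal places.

23.93px

12.43 × 1.14⁵ = 12.43 × 1.92541 ≈ 23.933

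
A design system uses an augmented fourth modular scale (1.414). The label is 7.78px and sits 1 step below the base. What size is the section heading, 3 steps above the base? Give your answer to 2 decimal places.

7.78 × 1.414⁴ = 7.78 × 3.99758 ≈ 31.101

31.10px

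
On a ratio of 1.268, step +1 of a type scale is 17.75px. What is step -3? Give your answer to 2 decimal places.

6.87px

The gap is -3 − (1) = -4 steps, so the factor is 1.268^-4.
17.75 ÷ 1.268⁴ = 17.75 ÷ 2.58510 ≈ 6.866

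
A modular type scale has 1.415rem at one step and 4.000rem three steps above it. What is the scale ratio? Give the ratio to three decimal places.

1.414

The ratio satisfies 1.415 × r³ = 4.000, so r = (4.000 / 1.415)^(1/3).
r = 2.8269^(1/3) ≈ 1.4140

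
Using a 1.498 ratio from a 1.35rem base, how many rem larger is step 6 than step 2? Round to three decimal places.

12.225rem

Step 2: 1.35 × 1.498² = 3.02941rem
Step 6: 1.35 × 1.498⁶ = 15.25473rem
Difference: 15.25473 − 3.02941 = 12.22532rem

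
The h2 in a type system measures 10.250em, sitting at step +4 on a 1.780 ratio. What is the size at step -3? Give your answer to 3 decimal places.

Moving from step +4 to step -3 is 7 steps down, so divide by r⁷.
10.250 ÷ 1.780⁷ = 10.250 ÷ 56.61611 ≈ 0.181

0.181em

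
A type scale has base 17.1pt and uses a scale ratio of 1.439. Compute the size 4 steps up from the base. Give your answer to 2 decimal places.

17.1 × 1.439⁴ = 17.1 × 4.28789 ≈ 73.32

73.32pt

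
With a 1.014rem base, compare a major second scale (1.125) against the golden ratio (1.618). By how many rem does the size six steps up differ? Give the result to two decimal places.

Major second: 1.014 × 1.125⁶ = 2.0557rem
Golden ratio: 1.014 × 1.618⁶ = 18.1932rem
Difference: 18.1932 − 2.0557 = 16.1375rem

16.14rem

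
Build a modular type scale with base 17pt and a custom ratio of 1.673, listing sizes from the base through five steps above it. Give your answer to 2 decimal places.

Step 0: 17pt
Step 1: 17.0 × 1.673 = 28.44
Step 2: 17.0 × 1.673² = 47.58
Step 3: 17.0 × 1.673³ = 79.60
Step 4: 17.0 × 1.673⁴ = 133.18
Step 5: 17.0 × 1.673⁵ = 222.81

17.00pt, 28.44pt, 47.58pt, 79.60pt, 133.18pt, 222.81pt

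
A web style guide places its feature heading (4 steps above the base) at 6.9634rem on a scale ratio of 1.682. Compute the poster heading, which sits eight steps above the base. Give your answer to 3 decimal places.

55.735rem

Moving from step +4 to step +8 is 4 steps up, so multiply by r⁴.
6.9634 × 1.682⁴ = 6.9634 × 8.00394 ≈ 55.735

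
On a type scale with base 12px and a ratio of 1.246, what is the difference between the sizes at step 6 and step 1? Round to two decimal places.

Step 1: 12.0 × 1.246 = 14.9520px
Step 6: 12.0 × 1.246⁶ = 44.9045px
Difference: 44.9045 − 14.9520 = 29.9525px

29.95px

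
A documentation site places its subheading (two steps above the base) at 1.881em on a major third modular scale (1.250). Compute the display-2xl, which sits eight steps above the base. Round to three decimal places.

7.175em

1.881 × 1.250⁶ = 1.881 × 3.81470 ≈ 7.175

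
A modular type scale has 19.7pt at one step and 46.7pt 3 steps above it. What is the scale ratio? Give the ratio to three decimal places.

1.333

r³ = 46.7 / 19.7, so r = (46.7/19.7)^(1/3).
r = 2.3706^(1/3) ≈ 1.3334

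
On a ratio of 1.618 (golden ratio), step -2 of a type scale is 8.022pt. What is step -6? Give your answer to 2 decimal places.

1.17pt

Moving from step -2 to step -6 is 4 steps down, so divide by r⁴.
8.022 ÷ 1.618⁴ = 8.022 ÷ 6.85353 ≈ 1.170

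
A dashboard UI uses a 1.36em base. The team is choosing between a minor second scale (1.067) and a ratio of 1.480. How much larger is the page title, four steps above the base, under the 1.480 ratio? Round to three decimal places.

4.762em

Minor second: 1.36 × 1.067⁴ = 1.76277em
At 1.480: 1.36 × 1.480⁴ = 6.52508em
Difference: 6.52508 − 1.76277 = 4.76231em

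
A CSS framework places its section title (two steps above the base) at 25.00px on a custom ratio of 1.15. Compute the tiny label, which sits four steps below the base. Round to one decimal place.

10.8px

Moving from step +2 to step -4 is 6 steps down, so divide by r⁶.
25.00 ÷ 1.15⁶ = 25.00 ÷ 2.31306 ≈ 10.808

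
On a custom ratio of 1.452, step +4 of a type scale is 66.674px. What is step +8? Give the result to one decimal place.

66.674 × 1.452⁴ = 66.674 × 4.44495 ≈ 296.362

296.4px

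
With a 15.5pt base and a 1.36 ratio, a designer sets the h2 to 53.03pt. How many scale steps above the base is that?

4

1.36ⁿ = 53.03 / 15.5 = 3.4213
n = ln(3.4213) / ln(1.36) = 1.2300 / 0.3075 ≈ 4.00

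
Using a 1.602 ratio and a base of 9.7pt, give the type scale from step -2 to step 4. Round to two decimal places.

3.78pt, 6.05pt, 9.70pt, 15.54pt, 24.89pt, 39.88pt, 63.89pt

Step -2: 9.7 ÷ 1.602² = 3.78
Step -1: 9.7 ÷ 1.602 = 6.05
Step 0: 9.7pt
Step 1: 9.7 × 1.602 = 15.54
Step 2: 9.7 × 1.602² = 24.89
Step 3: 9.7 × 1.602³ = 39.88
Step 4: 9.7 × 1.602⁴ = 63.89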